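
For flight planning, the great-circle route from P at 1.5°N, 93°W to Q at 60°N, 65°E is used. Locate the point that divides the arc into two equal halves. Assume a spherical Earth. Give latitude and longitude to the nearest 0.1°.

Convert each endpoint to a unit vector on the sphere (x = cos φ cos λ, y = cos φ sin λ, z = sin φ).
The central angle between the endpoints is δ = arccos(p₁·p₂) ≈ 2.027 rad (116.2°).
Interpolate at f = 1/2 with slerp weights a = sin((1−f)δ)/sin δ ≈ 0.946, b = sin(fδ)/sin δ ≈ 0.946.
p = a·p₁ + b·p₂ ≈ (0.150, -0.515, 0.844); φ = arcsin(p_z) ≈ 57.53°, λ = atan2(p_y, p_x) ≈ -73.74°.

≈ 57.5°N, 73.7°W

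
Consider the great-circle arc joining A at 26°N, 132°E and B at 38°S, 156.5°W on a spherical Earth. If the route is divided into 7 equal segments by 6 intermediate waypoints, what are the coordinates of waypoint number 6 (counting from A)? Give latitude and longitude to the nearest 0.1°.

≈ 30.4°S, 169.6°W

Write both endpoints as unit vectors p₁, p₂ with components (cos φ cos λ, cos φ sin λ, sin φ).
The central angle between the endpoints is δ = arccos(p₁·p₂) ≈ 1.616 rad (92.6°).
Interpolate at f = 6/7 with slerp weights a = sin((1−f)δ)/sin δ ≈ 0.229, b = sin(fδ)/sin δ ≈ 0.984.
p = a·p₁ + b·p₂ ≈ (-0.849, -0.156, -0.505); φ = arcsin(p_z) ≈ -30.35°, λ = atan2(p_y, p_x) ≈ -169.58°.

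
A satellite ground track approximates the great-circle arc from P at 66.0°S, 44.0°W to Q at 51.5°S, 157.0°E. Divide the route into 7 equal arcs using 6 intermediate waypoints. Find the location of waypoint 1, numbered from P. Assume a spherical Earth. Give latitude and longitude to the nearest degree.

Convert each endpoint to a unit vector on the sphere (x = cos φ cos λ, y = cos φ sin λ, z = sin φ).
The central angle between the endpoints is δ = arccos(p₁·p₂) ≈ 1.072 rad (61.4°).
Interpolate at f = 1/7 with slerp weights a = sin((1−f)δ)/sin δ ≈ 0.905, b = sin(fδ)/sin δ ≈ 0.174.
p = a·p₁ + b·p₂ ≈ (0.165, -0.214, -0.963); φ = arcsin(p_z) ≈ -74.33°, λ = atan2(p_y, p_x) ≈ -52.25°.

≈ 74°S, 52°W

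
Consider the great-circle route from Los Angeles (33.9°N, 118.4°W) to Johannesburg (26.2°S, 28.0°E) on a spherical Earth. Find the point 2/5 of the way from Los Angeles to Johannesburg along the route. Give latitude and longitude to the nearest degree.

≈ 21°N, 51°W

Write both endpoints as unit vectors p₁, p₂ with components (cos φ cos λ, cos φ sin λ, sin φ).
The central angle between the endpoints is δ = arccos(p₁·p₂) ≈ 2.619 rad (150.1°).
Interpolate at f = 2/5 with slerp weights a = sin((1−f)δ)/sin δ ≈ 2.004, b = sin(fδ)/sin δ ≈ 1.736.
p = a·p₁ + b·p₂ ≈ (0.584, -0.732, 0.351); φ = arcsin(p_z) ≈ 20.56°, λ = atan2(p_y, p_x) ≈ -51.41°.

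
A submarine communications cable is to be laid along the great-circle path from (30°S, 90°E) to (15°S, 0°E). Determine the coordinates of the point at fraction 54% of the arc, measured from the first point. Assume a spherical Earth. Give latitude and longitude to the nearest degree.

≈ (30°S, 38°E)

Write both endpoints as unit vectors p₁, p₂ with components (cos φ cos λ, cos φ sin λ, sin φ).
The central angle between the endpoints is δ = arccos(p₁·p₂) ≈ 1.441 rad (82.6°).
Interpolate at f = 0.54 with slerp weights a = sin((1−f)δ)/sin δ ≈ 0.621, b = sin(fδ)/sin δ ≈ 0.708.
p = a·p₁ + b·p₂ ≈ (0.684, 0.537, -0.494); φ = arcsin(p_z) ≈ -29.57°, λ = atan2(p_y, p_x) ≈ 38.17°.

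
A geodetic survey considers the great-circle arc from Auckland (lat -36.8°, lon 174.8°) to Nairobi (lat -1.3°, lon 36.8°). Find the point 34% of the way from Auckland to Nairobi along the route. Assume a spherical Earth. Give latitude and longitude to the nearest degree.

Convert each endpoint to a unit vector on the sphere (x = cos φ cos λ, y = cos φ sin λ, z = sin φ).
The central angle between the endpoints is δ = arccos(p₁·p₂) ≈ 2.191 rad (125.5°).
Interpolate at f = 0.34 with slerp weights a = sin((1−f)δ)/sin δ ≈ 1.219, b = sin(fδ)/sin δ ≈ 0.833.
p = a·p₁ + b·p₂ ≈ (-0.305, 0.587, -0.749); φ = arcsin(p_z) ≈ -48.54°, λ = atan2(p_y, p_x) ≈ 117.47°.

≈ lat -49°, lon 117°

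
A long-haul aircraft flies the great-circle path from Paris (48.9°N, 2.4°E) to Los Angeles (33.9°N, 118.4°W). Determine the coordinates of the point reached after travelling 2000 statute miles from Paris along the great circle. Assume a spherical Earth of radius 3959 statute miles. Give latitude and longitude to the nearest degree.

Convert each endpoint to a unit vector on the sphere (x = cos φ cos λ, y = cos φ sin λ, z = sin φ).
The central angle between the endpoints is δ = arccos(p₁·p₂) ≈ 1.429 rad (81.9°). The total great-circle distance is δ·R ≈ 1.429 × 3959 ≈ 5659 mi, so the target fraction is f = 2000/5659 ≈ 0.353.
Interpolate at f ≈ 0.353 with slerp weights a = sin((1−f)δ)/sin δ ≈ 0.806, b = sin(fδ)/sin δ ≈ 0.489.
p = a·p₁ + b·p₂ ≈ (0.337, -0.335, 0.880); φ = arcsin(p_z) ≈ 61.66°, λ = atan2(p_y, p_x) ≈ -44.85°.

≈ (62°N, 45°W)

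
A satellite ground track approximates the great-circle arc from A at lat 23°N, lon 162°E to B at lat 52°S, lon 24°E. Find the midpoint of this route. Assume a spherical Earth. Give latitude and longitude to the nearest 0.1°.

Write both endpoints as unit vectors p₁, p₂ with components (cos φ cos λ, cos φ sin λ, sin φ).
The central angle between the endpoints is δ = arccos(p₁·p₂) ≈ 2.388 rad (136.8°).
Interpolate at f = 1/2 with slerp weights a = sin((1−f)δ)/sin δ ≈ 1.358, b = sin(fδ)/sin δ ≈ 1.358.
p = a·p₁ + b·p₂ ≈ (-0.425, 0.727, -0.540); φ = arcsin(p_z) ≈ -32.66°, λ = atan2(p_y, p_x) ≈ 120.34°.

≈ lat 32.7°S, lon 120.3°E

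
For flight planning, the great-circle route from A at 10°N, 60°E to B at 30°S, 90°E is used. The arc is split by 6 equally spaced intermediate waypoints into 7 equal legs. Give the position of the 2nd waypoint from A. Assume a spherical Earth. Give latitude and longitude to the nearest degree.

≈ 2°S, 68°E

From cos δ = sin φ₁ sin φ₂ + cos φ₁ cos φ₂ cos Δλ, the central angle is δ ≈ 0.861 rad (49.3°).
Interpolate at f = 2/7 with slerp weights a = sin((1−f)δ)/sin δ ≈ 0.761, b = sin(fδ)/sin δ ≈ 0.321.
p = a·p₁ + b·p₂ ≈ (0.375, 0.927, -0.028); φ = arcsin(p_z) ≈ -1.63°, λ = atan2(p_y, p_x) ≈ 67.99°.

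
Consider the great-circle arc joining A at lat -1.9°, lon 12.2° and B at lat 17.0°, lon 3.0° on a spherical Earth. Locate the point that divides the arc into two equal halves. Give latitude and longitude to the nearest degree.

From cos δ = sin φ₁ sin φ₂ + cos φ₁ cos φ₂ cos Δλ, the central angle is δ ≈ 0.366 rad (21.0°).
Interpolate at f = 1/2 with slerp weights a = sin((1−f)δ)/sin δ ≈ 0.508, b = sin(fδ)/sin δ ≈ 0.508.
p = a·p₁ + b·p₂ ≈ (0.982, 0.133, 0.132); φ = arcsin(p_z) ≈ 7.57°, λ = atan2(p_y, p_x) ≈ 7.70°.

≈ lat 8°, lon 8°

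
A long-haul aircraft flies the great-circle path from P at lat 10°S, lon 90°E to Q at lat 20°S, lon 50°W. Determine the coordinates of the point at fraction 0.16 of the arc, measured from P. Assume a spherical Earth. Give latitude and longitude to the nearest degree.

≈ lat 22°S, lon 72°E

Write both endpoints as unit vectors p₁, p₂ with components (cos φ cos λ, cos φ sin λ, sin φ).
The central angle between the endpoints is δ = arccos(p₁·p₂) ≈ 2.278 rad (130.5°).
Interpolate at f = 0.16 with slerp weights a = sin((1−f)δ)/sin δ ≈ 1.239, b = sin(fδ)/sin δ ≈ 0.469.
p = a·p₁ + b·p₂ ≈ (0.283, 0.883, -0.375); φ = arcsin(p_z) ≈ -22.05°, λ = atan2(p_y, p_x) ≈ 72.21°.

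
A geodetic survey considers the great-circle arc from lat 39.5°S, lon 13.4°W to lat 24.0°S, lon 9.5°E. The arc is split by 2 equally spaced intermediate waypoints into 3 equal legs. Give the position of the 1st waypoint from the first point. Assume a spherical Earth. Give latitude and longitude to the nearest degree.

≈ lat 35°S, lon 5°W

Convert each endpoint to a unit vector on the sphere (x = cos φ cos λ, y = cos φ sin λ, z = sin φ).
The central angle between the endpoints is δ = arccos(p₁·p₂) ≈ 0.432 rad (24.8°).
Interpolate at f = 1/3 with slerp weights a = sin((1−f)δ)/sin δ ≈ 0.678, b = sin(fδ)/sin δ ≈ 0.343.
p = a·p₁ + b·p₂ ≈ (0.818, -0.070, -0.571); φ = arcsin(p_z) ≈ -34.81°, λ = atan2(p_y, p_x) ≈ -4.87°.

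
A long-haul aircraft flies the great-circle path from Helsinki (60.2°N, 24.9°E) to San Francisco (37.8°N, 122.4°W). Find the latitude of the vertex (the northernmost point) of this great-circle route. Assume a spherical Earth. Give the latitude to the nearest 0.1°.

≈ 77.5°N

The great circle lies in the plane with unit normal n̂ = (p₁ × p₂)/|p₁ × p₂|.
Here n̂_z ≈ -0.217; the vertex latitude is φ_max = arccos|n̂_z| ≈ 77.5°.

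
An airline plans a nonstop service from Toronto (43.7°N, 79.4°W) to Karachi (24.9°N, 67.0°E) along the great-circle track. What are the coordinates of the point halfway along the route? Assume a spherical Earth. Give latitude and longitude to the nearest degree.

≈ 66°N, 14°E

Write both endpoints as unit vectors p₁, p₂ with components (cos φ cos λ, cos φ sin λ, sin φ).
The central angle between the endpoints is δ = arccos(p₁·p₂) ≈ 1.829 rad (104.8°).
Interpolate at f = 1/2 with slerp weights a = sin((1−f)δ)/sin δ ≈ 0.819, b = sin(fδ)/sin δ ≈ 0.819.
p = a·p₁ + b·p₂ ≈ (0.399, 0.102, 0.911); φ = arcsin(p_z) ≈ 65.66°, λ = atan2(p_y, p_x) ≈ 14.31°.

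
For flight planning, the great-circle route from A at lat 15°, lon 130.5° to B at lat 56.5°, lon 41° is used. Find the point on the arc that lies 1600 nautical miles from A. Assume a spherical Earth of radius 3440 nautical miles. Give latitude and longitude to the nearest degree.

Write both endpoints as unit vectors p₁, p₂ with components (cos φ cos λ, cos φ sin λ, sin φ).
The central angle between the endpoints is δ = arccos(p₁·p₂) ≈ 1.348 rad (77.3°). The total great-circle distance is δ·R ≈ 1.348 × 3440 ≈ 4639 nmi, so the target fraction is f = 1600/4639 ≈ 0.345.
Interpolate at f ≈ 0.345 with slerp weights a = sin((1−f)δ)/sin δ ≈ 0.792, b = sin(fδ)/sin δ ≈ 0.460.
p = a·p₁ + b·p₂ ≈ (-0.306, 0.749, 0.589); φ = arcsin(p_z) ≈ 36.05°, λ = atan2(p_y, p_x) ≈ 112.20°.

≈ lat 36°, lon 112°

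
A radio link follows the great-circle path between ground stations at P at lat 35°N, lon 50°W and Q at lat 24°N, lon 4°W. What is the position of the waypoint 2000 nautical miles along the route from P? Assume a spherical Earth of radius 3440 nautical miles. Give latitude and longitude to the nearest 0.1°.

≈ lat 27.3°N, lon 11.9°W

From cos δ = sin φ₁ sin φ₂ + cos φ₁ cos φ₂ cos Δλ, the central angle is δ ≈ 0.718 rad (41.1°). The total great-circle distance is δ·R ≈ 0.718 × 3440 ≈ 2470 nmi, so the target fraction is f = 2000/2470 ≈ 0.810.
Interpolate at f ≈ 0.810 with slerp weights a = sin((1−f)δ)/sin δ ≈ 0.207, b = sin(fδ)/sin δ ≈ 0.835.
p = a·p₁ + b·p₂ ≈ (0.870, -0.183, 0.458); φ = arcsin(p_z) ≈ 27.28°, λ = atan2(p_y, p_x) ≈ -11.89°.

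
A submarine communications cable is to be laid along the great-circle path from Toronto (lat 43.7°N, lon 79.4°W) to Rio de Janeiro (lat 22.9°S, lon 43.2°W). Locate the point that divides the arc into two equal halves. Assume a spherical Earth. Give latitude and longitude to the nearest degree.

≈ lat 11°N, lon 59°W

Write both endpoints as unit vectors p₁, p₂ with components (cos φ cos λ, cos φ sin λ, sin φ).
The central angle between the endpoints is δ = arccos(p₁·p₂) ≈ 1.299 rad (74.4°).
Interpolate at f = 1/2 with slerp weights a = sin((1−f)δ)/sin δ ≈ 0.628, b = sin(fδ)/sin δ ≈ 0.628.
p = a·p₁ + b·p₂ ≈ (0.505, -0.842, 0.189); φ = arcsin(p_z) ≈ 10.92°, λ = atan2(p_y, p_x) ≈ -59.04°.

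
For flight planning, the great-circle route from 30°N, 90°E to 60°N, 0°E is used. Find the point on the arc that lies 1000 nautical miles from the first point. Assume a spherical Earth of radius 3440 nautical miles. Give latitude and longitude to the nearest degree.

Write both endpoints as unit vectors p₁, p₂ with components (cos φ cos λ, cos φ sin λ, sin φ).
The central angle between the endpoints is δ = arccos(p₁·p₂) ≈ 1.123 rad (64.3°). The total great-circle distance is δ·R ≈ 1.123 × 3440 ≈ 3863 nmi, so the target fraction is f = 1000/3863 ≈ 0.259.
Interpolate at f ≈ 0.259 with slerp weights a = sin((1−f)δ)/sin δ ≈ 0.820, b = sin(fδ)/sin δ ≈ 0.318.
p = a·p₁ + b·p₂ ≈ (0.159, 0.710, 0.686); φ = arcsin(p_z) ≈ 43.28°, λ = atan2(p_y, p_x) ≈ 77.39°.

≈ 43°N, 77°E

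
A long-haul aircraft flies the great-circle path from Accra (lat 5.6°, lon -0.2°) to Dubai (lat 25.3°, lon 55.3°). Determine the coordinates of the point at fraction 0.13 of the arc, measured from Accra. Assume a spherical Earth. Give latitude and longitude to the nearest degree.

≈ lat 9°, lon 6°

The haversine formula gives a central angle δ ≈ 0.987 rad (56.5°) between the endpoints.
Interpolate at f = 0.13 with slerp weights a = sin((1−f)δ)/sin δ ≈ 0.907, b = sin(fδ)/sin δ ≈ 0.153.
p = a·p₁ + b·p₂ ≈ (0.982, 0.111, 0.154); φ = arcsin(p_z) ≈ 8.86°, λ = atan2(p_y, p_x) ≈ 6.44°.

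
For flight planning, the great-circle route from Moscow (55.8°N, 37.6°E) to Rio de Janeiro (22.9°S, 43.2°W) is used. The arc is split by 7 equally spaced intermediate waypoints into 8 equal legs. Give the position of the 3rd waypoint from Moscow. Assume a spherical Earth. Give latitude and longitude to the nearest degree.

≈ (31°N, 6°W)

Convert each endpoint to a unit vector on the sphere (x = cos φ cos λ, y = cos φ sin λ, z = sin φ).
The central angle between the endpoints is δ = arccos(p₁·p₂) ≈ 1.812 rad (103.8°).
Interpolate at f = 3/8 with slerp weights a = sin((1−f)δ)/sin δ ≈ 0.933, b = sin(fδ)/sin δ ≈ 0.647.
p = a·p₁ + b·p₂ ≈ (0.850, -0.088, 0.519); φ = arcsin(p_z) ≈ 31.30°, λ = atan2(p_y, p_x) ≈ -5.93°.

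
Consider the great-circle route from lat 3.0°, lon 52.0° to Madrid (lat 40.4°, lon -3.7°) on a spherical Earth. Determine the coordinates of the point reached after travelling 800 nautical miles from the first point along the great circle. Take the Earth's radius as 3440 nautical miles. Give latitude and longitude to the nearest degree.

≈ lat 12°, lon 42°

Convert each endpoint to a unit vector on the sphere (x = cos φ cos λ, y = cos φ sin λ, z = sin φ).
The central angle between the endpoints is δ = arccos(p₁·p₂) ≈ 1.090 rad (62.5°). The total great-circle distance is δ·R ≈ 1.090 × 3440 ≈ 3750 nmi, so the target fraction is f = 800/3750 ≈ 0.213.
Interpolate at f ≈ 0.213 with slerp weights a = sin((1−f)δ)/sin δ ≈ 0.853, b = sin(fδ)/sin δ ≈ 0.260.
p = a·p₁ + b·p₂ ≈ (0.722, 0.658, 0.213); φ = arcsin(p_z) ≈ 12.30°, λ = atan2(p_y, p_x) ≈ 42.36°.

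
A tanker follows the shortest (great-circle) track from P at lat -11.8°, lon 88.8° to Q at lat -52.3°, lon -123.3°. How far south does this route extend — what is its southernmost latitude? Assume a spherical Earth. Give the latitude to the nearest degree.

≈ -70°

The great circle lies in the plane with unit normal n̂ = (p₁ × p₂)/|p₁ × p₂|.
Here n̂_z ≈ +0.339; the vertex latitude is φ_max = arccos|n̂_z| ≈ 70.2°.
Check via Clairaut: cos φ_max = |cos φ₁| · sin C = cos(11.8°)·sin(159.7°) ≈ 0.339, again giving ≈ 70.2°.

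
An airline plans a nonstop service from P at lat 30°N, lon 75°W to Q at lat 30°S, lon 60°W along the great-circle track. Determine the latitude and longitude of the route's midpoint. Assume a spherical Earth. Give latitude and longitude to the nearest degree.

The haversine formula gives a central angle δ ≈ 1.076 rad (61.7°) between the endpoints.
Interpolate at f = 1/2 with slerp weights a = sin((1−f)δ)/sin δ ≈ 0.582, b = sin(fδ)/sin δ ≈ 0.582.
p = a·p₁ + b·p₂ ≈ (0.383, -0.924, 0.000); φ = arcsin(p_z) ≈ 0.00°, λ = atan2(p_y, p_x) ≈ -67.50°.

≈ lat 0°N, lon 68°W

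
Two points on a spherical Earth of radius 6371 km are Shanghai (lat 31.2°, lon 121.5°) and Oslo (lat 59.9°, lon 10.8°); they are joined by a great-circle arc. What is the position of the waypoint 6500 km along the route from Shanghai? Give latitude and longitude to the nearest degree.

From cos δ = sin φ₁ sin φ₂ + cos φ₁ cos φ₂ cos Δλ, the central angle is δ ≈ 1.270 rad (72.8°). The total great-circle distance is δ·R ≈ 1.270 × 6371 ≈ 8089 km, so the target fraction is f = 6500/8089 ≈ 0.804.
Interpolate at f ≈ 0.804 with slerp weights a = sin((1−f)δ)/sin δ ≈ 0.259, b = sin(fδ)/sin δ ≈ 0.892.
p = a·p₁ + b·p₂ ≈ (0.324, 0.272, 0.906); φ = arcsin(p_z) ≈ 64.95°, λ = atan2(p_y, p_x) ≈ 40.05°.

≈ lat 65°, lon 40°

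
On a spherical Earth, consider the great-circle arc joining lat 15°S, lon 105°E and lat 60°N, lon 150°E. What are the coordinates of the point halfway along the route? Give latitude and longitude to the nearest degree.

≈ lat 24°N, lon 120°E

From cos δ = sin φ₁ sin φ₂ + cos φ₁ cos φ₂ cos Δλ, the central angle is δ ≈ 1.453 rad (83.3°).
Interpolate at f = 1/2 with slerp weights a = sin((1−f)δ)/sin δ ≈ 0.669, b = sin(fδ)/sin δ ≈ 0.669.
p = a·p₁ + b·p₂ ≈ (-0.457, 0.791, 0.406); φ = arcsin(p_z) ≈ 23.97°, λ = atan2(p_y, p_x) ≈ 120.00°.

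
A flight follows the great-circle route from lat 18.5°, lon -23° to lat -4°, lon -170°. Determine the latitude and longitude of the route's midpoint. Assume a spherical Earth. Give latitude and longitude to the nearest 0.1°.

Write both endpoints as unit vectors p₁, p₂ with components (cos φ cos λ, cos φ sin λ, sin φ).
The central angle between the endpoints is δ = arccos(p₁·p₂) ≈ 2.524 rad (144.6°).
Interpolate at f = 1/2 with slerp weights a = sin((1−f)δ)/sin δ ≈ 1.646, b = sin(fδ)/sin δ ≈ 1.646.
p = a·p₁ + b·p₂ ≈ (-0.180, -0.895, 0.408); φ = arcsin(p_z) ≈ 24.05°, λ = atan2(p_y, p_x) ≈ -101.38°.

≈ lat 24.1°, lon -101.4°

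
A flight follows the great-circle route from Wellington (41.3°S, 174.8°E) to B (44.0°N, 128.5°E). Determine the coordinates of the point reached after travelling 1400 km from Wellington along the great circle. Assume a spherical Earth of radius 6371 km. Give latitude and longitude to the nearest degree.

≈ (30°S, 167°E)

Write both endpoints as unit vectors p₁, p₂ with components (cos φ cos λ, cos φ sin λ, sin φ).
The central angle between the endpoints is δ = arccos(p₁·p₂) ≈ 1.656 rad (94.9°). The total great-circle distance is δ·R ≈ 1.656 × 6371 ≈ 10550 km, so the target fraction is f = 1400/10550 ≈ 0.133.
Interpolate at f ≈ 0.133 with slerp weights a = sin((1−f)δ)/sin δ ≈ 0.995, b = sin(fδ)/sin δ ≈ 0.219.
p = a·p₁ + b·p₂ ≈ (-0.842, 0.191, -0.504); φ = arcsin(p_z) ≈ -30.29°, λ = atan2(p_y, p_x) ≈ 167.23°.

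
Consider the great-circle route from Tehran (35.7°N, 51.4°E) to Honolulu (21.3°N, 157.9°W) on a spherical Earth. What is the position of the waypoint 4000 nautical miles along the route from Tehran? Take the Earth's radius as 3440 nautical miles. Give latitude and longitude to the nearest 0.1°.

≈ (60.8°N, 157.9°E)

Convert each endpoint to a unit vector on the sphere (x = cos φ cos λ, y = cos φ sin λ, z = sin φ).
The central angle between the endpoints is δ = arccos(p₁·p₂) ≈ 2.035 rad (116.6°). The total great-circle distance is δ·R ≈ 2.035 × 3440 ≈ 7001 nmi, so the target fraction is f = 4000/7001 ≈ 0.571.
Interpolate at f ≈ 0.571 with slerp weights a = sin((1−f)δ)/sin δ ≈ 0.857, b = sin(fδ)/sin δ ≈ 1.027.
p = a·p₁ + b·p₂ ≈ (-0.452, 0.184, 0.873); φ = arcsin(p_z) ≈ 60.78°, λ = atan2(p_y, p_x) ≈ 157.89°.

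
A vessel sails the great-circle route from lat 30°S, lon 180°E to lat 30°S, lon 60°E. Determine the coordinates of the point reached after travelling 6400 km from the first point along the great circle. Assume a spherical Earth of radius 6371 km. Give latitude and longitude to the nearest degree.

≈ lat 48°S, lon 106°E

The haversine formula gives a central angle δ ≈ 1.696 rad (97.2°) between the endpoints. The total great-circle distance is δ·R ≈ 1.696 × 6371 ≈ 10806 km, so the target fraction is f = 6400/10806 ≈ 0.592.
Interpolate at f ≈ 0.592 with slerp weights a = sin((1−f)δ)/sin δ ≈ 0.643, b = sin(fδ)/sin δ ≈ 0.851.
p = a·p₁ + b·p₂ ≈ (-0.188, 0.638, -0.747); φ = arcsin(p_z) ≈ -48.30°, λ = atan2(p_y, p_x) ≈ 106.45°.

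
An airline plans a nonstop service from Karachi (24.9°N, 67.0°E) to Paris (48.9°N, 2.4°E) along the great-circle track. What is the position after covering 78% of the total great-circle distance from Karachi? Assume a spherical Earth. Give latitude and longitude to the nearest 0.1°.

≈ 47.2°N, 20.4°E

Write both endpoints as unit vectors p₁, p₂ with components (cos φ cos λ, cos φ sin λ, sin φ).
The central angle between the endpoints is δ = arccos(p₁·p₂) ≈ 0.961 rad (55.0°).
Interpolate at f = 0.78 with slerp weights a = sin((1−f)δ)/sin δ ≈ 0.256, b = sin(fδ)/sin δ ≈ 0.831.
p = a·p₁ + b·p₂ ≈ (0.637, 0.237, 0.734); φ = arcsin(p_z) ≈ 47.23°, λ = atan2(p_y, p_x) ≈ 20.39°.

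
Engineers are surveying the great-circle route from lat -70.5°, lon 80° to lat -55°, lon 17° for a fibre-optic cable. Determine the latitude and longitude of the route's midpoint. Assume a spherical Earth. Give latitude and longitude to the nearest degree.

≈ lat -66°, lon 39°

From cos δ = sin φ₁ sin φ₂ + cos φ₁ cos φ₂ cos Δλ, the central angle is δ ≈ 0.537 rad (30.8°).
Interpolate at f = 1/2 with slerp weights a = sin((1−f)δ)/sin δ ≈ 0.519, b = sin(fδ)/sin δ ≈ 0.519.
p = a·p₁ + b·p₂ ≈ (0.315, 0.257, -0.914); φ = arcsin(p_z) ≈ -66.02°, λ = atan2(p_y, p_x) ≈ 39.30°.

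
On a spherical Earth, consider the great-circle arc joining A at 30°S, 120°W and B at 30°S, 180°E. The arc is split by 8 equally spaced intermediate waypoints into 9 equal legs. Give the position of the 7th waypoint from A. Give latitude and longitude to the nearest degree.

≈ 33°S, 167°W

The haversine formula gives a central angle δ ≈ 0.896 rad (51.3°) between the endpoints.
Interpolate at f = 7/9 with slerp weights a = sin((1−f)δ)/sin δ ≈ 0.253, b = sin(fδ)/sin δ ≈ 0.822.
p = a·p₁ + b·p₂ ≈ (-0.822, -0.190, -0.538); φ = arcsin(p_z) ≈ -32.52°, λ = atan2(p_y, p_x) ≈ -166.98°.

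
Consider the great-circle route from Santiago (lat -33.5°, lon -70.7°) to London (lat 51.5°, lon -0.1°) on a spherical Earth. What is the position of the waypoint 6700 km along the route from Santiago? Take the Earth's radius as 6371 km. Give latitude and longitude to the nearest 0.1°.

Write both endpoints as unit vectors p₁, p₂ with components (cos φ cos λ, cos φ sin λ, sin φ).
The central angle between the endpoints is δ = arccos(p₁·p₂) ≈ 1.833 rad (105.0°). The total great-circle distance is δ·R ≈ 1.833 × 6371 ≈ 11680 km, so the target fraction is f = 6700/11680 ≈ 0.574.
Interpolate at f ≈ 0.574 with slerp weights a = sin((1−f)δ)/sin δ ≈ 0.729, b = sin(fδ)/sin δ ≈ 0.899.
p = a·p₁ + b·p₂ ≈ (0.761, -0.575, 0.301); φ = arcsin(p_z) ≈ 17.52°, λ = atan2(p_y, p_x) ≈ -37.09°.

≈ lat 17.5°, lon -37.1°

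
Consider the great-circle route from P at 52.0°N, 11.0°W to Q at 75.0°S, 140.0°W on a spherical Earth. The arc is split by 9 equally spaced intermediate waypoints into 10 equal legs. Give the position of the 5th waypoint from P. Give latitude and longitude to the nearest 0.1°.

≈ 19.8°S, 35.0°W

Write both endpoints as unit vectors p₁, p₂ with components (cos φ cos λ, cos φ sin λ, sin φ).
The central angle between the endpoints is δ = arccos(p₁·p₂) ≈ 2.609 rad (149.5°).
Interpolate at f = 5/10 with slerp weights a = sin((1−f)δ)/sin δ ≈ 1.900, b = sin(fδ)/sin δ ≈ 1.900.
p = a·p₁ + b·p₂ ≈ (0.771, -0.539, -0.338); φ = arcsin(p_z) ≈ -19.75°, λ = atan2(p_y, p_x) ≈ -34.95°.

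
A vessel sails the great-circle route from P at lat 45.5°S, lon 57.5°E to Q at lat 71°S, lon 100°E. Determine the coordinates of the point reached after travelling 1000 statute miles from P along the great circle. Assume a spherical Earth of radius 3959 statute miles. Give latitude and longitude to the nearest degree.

Write both endpoints as unit vectors p₁, p₂ with components (cos φ cos λ, cos φ sin λ, sin φ).
The central angle between the endpoints is δ = arccos(p₁·p₂) ≈ 0.569 rad (32.6°). The total great-circle distance is δ·R ≈ 0.569 × 3959 ≈ 2251 mi, so the target fraction is f = 1000/2251 ≈ 0.444.
Interpolate at f ≈ 0.444 with slerp weights a = sin((1−f)δ)/sin δ ≈ 0.577, b = sin(fδ)/sin δ ≈ 0.464.
p = a·p₁ + b·p₂ ≈ (0.191, 0.490, -0.851); φ = arcsin(p_z) ≈ -58.27°, λ = atan2(p_y, p_x) ≈ 68.69°.

≈ lat 58°S, lon 69°E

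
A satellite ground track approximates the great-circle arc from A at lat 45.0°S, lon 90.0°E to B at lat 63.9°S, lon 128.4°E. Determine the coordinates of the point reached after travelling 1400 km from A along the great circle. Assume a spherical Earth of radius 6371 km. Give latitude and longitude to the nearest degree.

≈ lat 55°S, lon 102°E

Convert each endpoint to a unit vector on the sphere (x = cos φ cos λ, y = cos φ sin λ, z = sin φ).
The central angle between the endpoints is δ = arccos(p₁·p₂) ≈ 0.497 rad (28.5°). The total great-circle distance is δ·R ≈ 0.497 × 6371 ≈ 3169 km, so the target fraction is f = 1400/3169 ≈ 0.442.
Interpolate at f ≈ 0.442 with slerp weights a = sin((1−f)δ)/sin δ ≈ 0.575, b = sin(fδ)/sin δ ≈ 0.457.
p = a·p₁ + b·p₂ ≈ (-0.125, 0.564, -0.816); φ = arcsin(p_z) ≈ -54.73°, λ = atan2(p_y, p_x) ≈ 102.49°.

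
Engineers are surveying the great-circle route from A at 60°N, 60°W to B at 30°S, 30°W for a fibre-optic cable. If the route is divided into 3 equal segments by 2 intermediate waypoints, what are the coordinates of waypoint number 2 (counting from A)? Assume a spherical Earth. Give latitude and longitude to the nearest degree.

Convert each endpoint to a unit vector on the sphere (x = cos φ cos λ, y = cos φ sin λ, z = sin φ).
The central angle between the endpoints is δ = arccos(p₁·p₂) ≈ 1.629 rad (93.3°).
Interpolate at f = 2/3 with slerp weights a = sin((1−f)δ)/sin δ ≈ 0.518, b = sin(fδ)/sin δ ≈ 0.886.
p = a·p₁ + b·p₂ ≈ (0.794, -0.608, 0.005); φ = arcsin(p_z) ≈ 0.29°, λ = atan2(p_y, p_x) ≈ -37.43°.

≈ 0°N, 37°W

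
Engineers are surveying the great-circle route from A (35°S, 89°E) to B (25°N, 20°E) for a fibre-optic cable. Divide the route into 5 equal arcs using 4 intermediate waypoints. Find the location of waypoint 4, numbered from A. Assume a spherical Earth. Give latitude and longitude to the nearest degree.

≈ (13°N, 34°E)

Convert each endpoint to a unit vector on the sphere (x = cos φ cos λ, y = cos φ sin λ, z = sin φ).
The central angle between the endpoints is δ = arccos(p₁·p₂) ≈ 1.547 rad (88.6°).
Interpolate at f = 4/5 with slerp weights a = sin((1−f)δ)/sin δ ≈ 0.305, b = sin(fδ)/sin δ ≈ 0.945.
p = a·p₁ + b·p₂ ≈ (0.809, 0.542, 0.225); φ = arcsin(p_z) ≈ 12.99°, λ = atan2(p_y, p_x) ≈ 33.83°.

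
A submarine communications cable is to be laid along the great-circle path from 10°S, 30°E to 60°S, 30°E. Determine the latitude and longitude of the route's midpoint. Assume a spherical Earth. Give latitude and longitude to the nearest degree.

Write both endpoints as unit vectors p₁, p₂ with components (cos φ cos λ, cos φ sin λ, sin φ).
The central angle between the endpoints is δ = arccos(p₁·p₂) ≈ 0.873 rad (50.0°).
Interpolate at f = 1/2 with slerp weights a = sin((1−f)δ)/sin δ ≈ 0.552, b = sin(fδ)/sin δ ≈ 0.552.
p = a·p₁ + b·p₂ ≈ (0.709, 0.410, -0.574); φ = arcsin(p_z) ≈ -35.00°, λ = atan2(p_y, p_x) ≈ 30.00°.

≈ 35°S, 30°E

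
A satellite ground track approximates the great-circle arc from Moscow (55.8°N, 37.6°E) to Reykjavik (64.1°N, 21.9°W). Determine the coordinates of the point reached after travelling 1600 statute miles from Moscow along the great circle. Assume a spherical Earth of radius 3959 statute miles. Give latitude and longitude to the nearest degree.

From cos δ = sin φ₁ sin φ₂ + cos φ₁ cos φ₂ cos Δλ, the central angle is δ ≈ 0.518 rad (29.7°). The total great-circle distance is δ·R ≈ 0.518 × 3959 ≈ 2052 mi, so the target fraction is f = 1600/2052 ≈ 0.780.
Interpolate at f ≈ 0.780 with slerp weights a = sin((1−f)δ)/sin δ ≈ 0.230, b = sin(fδ)/sin δ ≈ 0.794.
p = a·p₁ + b·p₂ ≈ (0.424, -0.050, 0.904); φ = arcsin(p_z) ≈ 64.72°, λ = atan2(p_y, p_x) ≈ -6.78°.

≈ (65°N, 7°W)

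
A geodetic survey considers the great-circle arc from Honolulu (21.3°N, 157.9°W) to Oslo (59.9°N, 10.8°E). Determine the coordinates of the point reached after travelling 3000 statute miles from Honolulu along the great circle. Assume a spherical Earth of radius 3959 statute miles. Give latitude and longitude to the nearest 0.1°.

≈ 64.3°N, 148.8°W

Convert each endpoint to a unit vector on the sphere (x = cos φ cos λ, y = cos φ sin λ, z = sin φ).
The central angle between the endpoints is δ = arccos(p₁·p₂) ≈ 1.715 rad (98.3°). The total great-circle distance is δ·R ≈ 1.715 × 3959 ≈ 6791 mi, so the target fraction is f = 3000/6791 ≈ 0.442.
Interpolate at f ≈ 0.442 with slerp weights a = sin((1−f)δ)/sin δ ≈ 0.826, b = sin(fδ)/sin δ ≈ 0.695.
p = a·p₁ + b·p₂ ≈ (-0.371, -0.224, 0.901); φ = arcsin(p_z) ≈ 64.30°, λ = atan2(p_y, p_x) ≈ -148.85°.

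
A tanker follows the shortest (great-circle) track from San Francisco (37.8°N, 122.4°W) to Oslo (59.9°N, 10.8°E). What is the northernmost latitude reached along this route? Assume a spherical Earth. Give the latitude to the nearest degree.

The great circle lies in the plane with unit normal n̂ = (p₁ × p₂)/|p₁ × p₂|.
Here n̂_z ≈ +0.299; the vertex latitude is φ_max = arccos|n̂_z| ≈ 72.6°.
Check via Clairaut: cos φ_max = |cos φ₁| · sin C = cos(37.8°)·sin(22.2°) ≈ 0.299, again giving ≈ 72.6°.

≈ 73°N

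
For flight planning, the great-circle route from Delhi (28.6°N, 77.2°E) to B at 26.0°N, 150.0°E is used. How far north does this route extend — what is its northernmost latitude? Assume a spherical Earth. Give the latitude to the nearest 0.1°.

≈ 32.8°N

The great circle lies in the plane with unit normal n̂ = (p₁ × p₂)/|p₁ × p₂|.
Here n̂_z ≈ +0.841; the vertex latitude is φ_max = arccos|n̂_z| ≈ 32.8°.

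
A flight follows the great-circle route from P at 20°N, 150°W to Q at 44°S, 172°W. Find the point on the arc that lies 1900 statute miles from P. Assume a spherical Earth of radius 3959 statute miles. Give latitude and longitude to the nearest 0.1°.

Convert each endpoint to a unit vector on the sphere (x = cos φ cos λ, y = cos φ sin λ, z = sin φ).
The central angle between the endpoints is δ = arccos(p₁·p₂) ≈ 1.171 rad (67.1°). The total great-circle distance is δ·R ≈ 1.171 × 3959 ≈ 4636 mi, so the target fraction is f = 1900/4636 ≈ 0.410.
Interpolate at f ≈ 0.410 with slerp weights a = sin((1−f)δ)/sin δ ≈ 0.692, b = sin(fδ)/sin δ ≈ 0.501.
p = a·p₁ + b·p₂ ≈ (-0.920, -0.375, -0.112); φ = arcsin(p_z) ≈ -6.40°, λ = atan2(p_y, p_x) ≈ -157.81°.

≈ 6.4°S, 157.8°W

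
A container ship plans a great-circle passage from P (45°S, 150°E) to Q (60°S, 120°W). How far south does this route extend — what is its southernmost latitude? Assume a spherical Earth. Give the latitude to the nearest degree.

The great circle lies in the plane with unit normal n̂ = (p₁ × p₂)/|p₁ × p₂|.
Here n̂_z ≈ +0.447; the vertex latitude is φ_max = arccos|n̂_z| ≈ 63.4°.
Check via Clairaut: cos φ_max = |cos φ₁| · sin C = cos(45.0°)·sin(140.8°) ≈ 0.447, again giving ≈ 63.4°.

≈ 63°S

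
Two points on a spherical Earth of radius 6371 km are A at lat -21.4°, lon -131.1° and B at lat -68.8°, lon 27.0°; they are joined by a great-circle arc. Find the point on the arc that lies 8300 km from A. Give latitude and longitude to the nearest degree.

Write both endpoints as unit vectors p₁, p₂ with components (cos φ cos λ, cos φ sin λ, sin φ).
The central angle between the endpoints is δ = arccos(p₁·p₂) ≈ 1.543 rad (88.4°). The total great-circle distance is δ·R ≈ 1.543 × 6371 ≈ 9830 km, so the target fraction is f = 8300/9830 ≈ 0.844.
Interpolate at f ≈ 0.844 with slerp weights a = sin((1−f)δ)/sin δ ≈ 0.238, b = sin(fδ)/sin δ ≈ 0.965.
p = a·p₁ + b·p₂ ≈ (0.165, -0.009, -0.986); φ = arcsin(p_z) ≈ -80.48°, λ = atan2(p_y, p_x) ≈ -2.99°.

≈ lat -80°, lon -3°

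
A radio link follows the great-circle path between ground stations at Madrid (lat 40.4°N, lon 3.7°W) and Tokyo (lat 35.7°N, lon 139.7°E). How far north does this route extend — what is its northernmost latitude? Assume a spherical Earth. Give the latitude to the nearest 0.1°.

The great circle lies in the plane with unit normal n̂ = (p₁ × p₂)/|p₁ × p₂|.
Here n̂_z ≈ +0.371; the vertex latitude is φ_max = arccos|n̂_z| ≈ 68.2°.

≈ 68.2°N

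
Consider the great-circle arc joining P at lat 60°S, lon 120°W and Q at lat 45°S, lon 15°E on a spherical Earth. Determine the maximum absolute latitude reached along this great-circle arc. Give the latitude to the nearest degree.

≈ 74°S

The great circle lies in the plane with unit normal n̂ = (p₁ × p₂)/|p₁ × p₂|.
Here n̂_z ≈ +0.268; the vertex latitude is φ_max = arccos|n̂_z| ≈ 74.4°.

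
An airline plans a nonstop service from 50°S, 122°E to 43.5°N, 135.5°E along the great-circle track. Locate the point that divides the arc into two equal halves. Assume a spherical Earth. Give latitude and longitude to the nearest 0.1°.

≈ 3.3°S, 129.2°E

Convert each endpoint to a unit vector on the sphere (x = cos φ cos λ, y = cos φ sin λ, z = sin φ).
The central angle between the endpoints is δ = arccos(p₁·p₂) ≈ 1.645 rad (94.2°).
Interpolate at f = 1/2 with slerp weights a = sin((1−f)δ)/sin δ ≈ 0.735, b = sin(fδ)/sin δ ≈ 0.735.
p = a·p₁ + b·p₂ ≈ (-0.630, 0.774, -0.057); φ = arcsin(p_z) ≈ -3.27°, λ = atan2(p_y, p_x) ≈ 129.16°.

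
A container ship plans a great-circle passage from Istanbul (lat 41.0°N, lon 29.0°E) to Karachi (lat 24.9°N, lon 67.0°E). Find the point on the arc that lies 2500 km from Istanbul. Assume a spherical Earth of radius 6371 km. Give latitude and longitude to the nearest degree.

≈ lat 32°N, lon 55°E

Convert each endpoint to a unit vector on the sphere (x = cos φ cos λ, y = cos φ sin λ, z = sin φ).
The central angle between the endpoints is δ = arccos(p₁·p₂) ≈ 0.617 rad (35.3°). The total great-circle distance is δ·R ≈ 0.617 × 6371 ≈ 3930 km, so the target fraction is f = 2500/3930 ≈ 0.636.
Interpolate at f ≈ 0.636 with slerp weights a = sin((1−f)δ)/sin δ ≈ 0.385, b = sin(fδ)/sin δ ≈ 0.661.
p = a·p₁ + b·p₂ ≈ (0.488, 0.693, 0.531); φ = arcsin(p_z) ≈ 32.06°, λ = atan2(p_y, p_x) ≈ 54.82°.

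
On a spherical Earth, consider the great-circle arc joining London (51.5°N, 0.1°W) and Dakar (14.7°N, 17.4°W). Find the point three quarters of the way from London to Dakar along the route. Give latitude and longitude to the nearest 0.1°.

Write both endpoints as unit vectors p₁, p₂ with components (cos φ cos λ, cos φ sin λ, sin φ).
The central angle between the endpoints is δ = arccos(p₁·p₂) ≈ 0.686 rad (39.3°).
Interpolate at f = 3/4 with slerp weights a = sin((1−f)δ)/sin δ ≈ 0.269, b = sin(fδ)/sin δ ≈ 0.777.
p = a·p₁ + b·p₂ ≈ (0.885, -0.225, 0.408); φ = arcsin(p_z) ≈ 24.08°, λ = atan2(p_y, p_x) ≈ -14.27°.

≈ 24.1°N, 14.3°W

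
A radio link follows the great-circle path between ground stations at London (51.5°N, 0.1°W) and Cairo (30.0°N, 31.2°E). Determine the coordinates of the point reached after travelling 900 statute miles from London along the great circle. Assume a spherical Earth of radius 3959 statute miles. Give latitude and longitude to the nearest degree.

≈ 44°N, 15°E

Convert each endpoint to a unit vector on the sphere (x = cos φ cos λ, y = cos φ sin λ, z = sin φ).
The central angle between the endpoints is δ = arccos(p₁·p₂) ≈ 0.551 rad (31.6°). The total great-circle distance is δ·R ≈ 0.551 × 3959 ≈ 2182 mi, so the target fraction is f = 900/2182 ≈ 0.413.
Interpolate at f ≈ 0.413 with slerp weights a = sin((1−f)δ)/sin δ ≈ 0.608, b = sin(fδ)/sin δ ≈ 0.430.
p = a·p₁ + b·p₂ ≈ (0.697, 0.192, 0.691); φ = arcsin(p_z) ≈ 43.69°, λ = atan2(p_y, p_x) ≈ 15.43°.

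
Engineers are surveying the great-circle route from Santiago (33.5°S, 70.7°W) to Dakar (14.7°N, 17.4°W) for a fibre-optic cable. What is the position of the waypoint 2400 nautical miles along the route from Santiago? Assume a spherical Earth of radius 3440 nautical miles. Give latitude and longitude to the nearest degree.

≈ 7°S, 38°W

Convert each endpoint to a unit vector on the sphere (x = cos φ cos λ, y = cos φ sin λ, z = sin φ).
The central angle between the endpoints is δ = arccos(p₁·p₂) ≈ 1.222 rad (70.0°). The total great-circle distance is δ·R ≈ 1.222 × 3440 ≈ 4203 nmi, so the target fraction is f = 2400/4203 ≈ 0.571.
Interpolate at f ≈ 0.571 with slerp weights a = sin((1−f)δ)/sin δ ≈ 0.533, b = sin(fδ)/sin δ ≈ 0.684.
p = a·p₁ + b·p₂ ≈ (0.778, -0.617, -0.120); φ = arcsin(p_z) ≈ -6.92°, λ = atan2(p_y, p_x) ≈ -38.42°.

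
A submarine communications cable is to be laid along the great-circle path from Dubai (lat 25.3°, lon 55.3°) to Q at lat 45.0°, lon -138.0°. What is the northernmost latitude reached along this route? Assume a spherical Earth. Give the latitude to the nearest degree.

The great circle lies in the plane with unit normal n̂ = (p₁ × p₂)/|p₁ × p₂|.
Here n̂_z ≈ +0.155; the vertex latitude is φ_max = arccos|n̂_z| ≈ 81.1°.

≈ 81°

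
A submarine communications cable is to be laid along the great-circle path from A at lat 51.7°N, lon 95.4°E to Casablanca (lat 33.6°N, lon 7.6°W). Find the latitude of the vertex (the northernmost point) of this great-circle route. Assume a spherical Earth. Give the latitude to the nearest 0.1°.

The great circle lies in the plane with unit normal n̂ = (p₁ × p₂)/|p₁ × p₂|.
Here n̂_z ≈ -0.531; the vertex latitude is φ_max = arccos|n̂_z| ≈ 58.0°.
Check via Clairaut: cos φ_max = |cos φ₁| · sin C = cos(51.7°)·sin(58.9°) ≈ 0.531, again giving ≈ 58.0°.

≈ 58.0°N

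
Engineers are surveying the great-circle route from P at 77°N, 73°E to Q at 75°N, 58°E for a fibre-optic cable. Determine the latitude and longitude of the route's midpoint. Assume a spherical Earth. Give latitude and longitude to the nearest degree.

From cos δ = sin φ₁ sin φ₂ + cos φ₁ cos φ₂ cos Δλ, the central angle is δ ≈ 0.072 rad (4.1°).
Interpolate at f = 1/2 with slerp weights a = sin((1−f)δ)/sin δ ≈ 0.500, b = sin(fδ)/sin δ ≈ 0.500.
p = a·p₁ + b·p₂ ≈ (0.102, 0.217, 0.971); φ = arcsin(p_z) ≈ 76.11°, λ = atan2(p_y, p_x) ≈ 64.97°.

≈ 76°N, 65°E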